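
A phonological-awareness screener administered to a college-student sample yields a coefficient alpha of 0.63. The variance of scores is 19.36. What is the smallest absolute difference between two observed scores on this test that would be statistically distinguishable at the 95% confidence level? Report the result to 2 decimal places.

σ = 19.36^(1/2) = 4.4000
SEM = 4.4000·√(1 − 0.6300) ≃ 2.6764
SE_diff = SEM · √2 ≃ 2.6764 · 1.4142 ≃ 3.7850
Smallest detectable difference = 1.96·3.7850 ≃ 7.4186

7.42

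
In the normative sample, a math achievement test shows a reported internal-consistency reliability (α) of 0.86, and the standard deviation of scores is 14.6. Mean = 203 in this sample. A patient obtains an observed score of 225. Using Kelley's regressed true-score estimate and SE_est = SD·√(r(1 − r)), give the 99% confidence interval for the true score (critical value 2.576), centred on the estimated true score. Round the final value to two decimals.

[208.87, 234.97]

T̂ = r·X + (1 − r)·M = 0.8600·225 + 0.1400·203 = 193.5000 + 28.4200 ≈ 221.9200
SE_est = 14.6000·√[r(1 − r)] ≈ 5.0660
CI = 221.9200 ± 2.576 · 5.0660 → [208.8700, 234.9700]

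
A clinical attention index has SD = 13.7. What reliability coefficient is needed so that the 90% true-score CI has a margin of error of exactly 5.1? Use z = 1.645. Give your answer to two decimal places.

0.95

SEM needed = half-width / z = 5.1/1.645 ≈ 3.1003
r = 1 − (SEM / SD)² = 1 − (3.1003 / 13.7)² ≈ 1 − 0.0512 ≈ 0.9488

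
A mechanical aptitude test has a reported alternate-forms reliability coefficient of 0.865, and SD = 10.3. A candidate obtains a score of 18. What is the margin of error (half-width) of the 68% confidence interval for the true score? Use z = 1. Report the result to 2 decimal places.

3.78

SEM = 10.300·√(1 − 0.865) ≈ 3.784
Half-width = 1·3.784 ≈ 3.784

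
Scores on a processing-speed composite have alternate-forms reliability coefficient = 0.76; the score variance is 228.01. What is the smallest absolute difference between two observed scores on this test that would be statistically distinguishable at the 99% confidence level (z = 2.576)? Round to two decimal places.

26.95

σ = 228.01^(1/2) = 15.100
SEM = 15.100*√(1 − 0.760) ≈ 7.397
SE_diff = SEM * √2 ≈ 7.397 * 1.414 ≈ 10.462
Minimum reliable difference = 2.576 * SE_diff ≈ 2.576 * 10.462 ≈ 26.949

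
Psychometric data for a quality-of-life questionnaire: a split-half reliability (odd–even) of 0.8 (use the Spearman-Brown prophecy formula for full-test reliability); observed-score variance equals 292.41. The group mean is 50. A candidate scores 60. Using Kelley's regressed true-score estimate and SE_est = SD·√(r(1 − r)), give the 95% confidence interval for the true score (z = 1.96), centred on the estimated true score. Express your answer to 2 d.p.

SD = √292.41 = 17.10000
r_full = 2·0.8 / (1 + 0.8) ≃ 0.88889
Estimated true score = 0.88889*60 + (1 − 0.88889)*50 ≃ 58.88889
SE_est = SD * √(r(1 − r)) = 17.10000 * √0.09877 ≃ 17.10000 * 0.31427 ≃ 5.37401
95% CI: 58.88889 ± 10.53306 ≃ (48.35583, 69.42195)

[48.36, 69.42]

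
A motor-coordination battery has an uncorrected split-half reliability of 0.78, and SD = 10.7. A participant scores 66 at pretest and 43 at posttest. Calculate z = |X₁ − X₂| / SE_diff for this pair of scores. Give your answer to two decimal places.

Spearman-Brown: r = 2(0.78) / (1 + 0.78) = 1.5600 / 1.7800 ≃ 0.8764
SEM = 10.7000*√(1 − 0.8764) ≃ 3.7617
Standard error of the difference = 3.7617·√2 ≃ 5.3199
z = |66 − 43| / 5.3199 = 23 / 5.3199 ≃ 4.3234

4.32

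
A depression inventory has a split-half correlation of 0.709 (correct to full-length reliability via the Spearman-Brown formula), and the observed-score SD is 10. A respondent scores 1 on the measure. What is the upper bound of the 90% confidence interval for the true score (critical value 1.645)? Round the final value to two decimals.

7.79

Spearman-Brown: r = 2(0.709) / (1 + 0.709) = 1.418 / 1.709 ≈ 0.830
SEM = 10.000*√(1 − 0.830) ≈ 4.126
Half-width = 1.645*4.126 ≈ 6.788
Upper bound: 1 + 6.788 = 7.788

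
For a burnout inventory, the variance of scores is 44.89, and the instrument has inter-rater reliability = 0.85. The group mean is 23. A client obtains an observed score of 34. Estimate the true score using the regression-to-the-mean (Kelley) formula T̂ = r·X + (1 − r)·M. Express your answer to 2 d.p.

32.35

T̂ = 0.850(34) + 0.150(23) ≈ 32.350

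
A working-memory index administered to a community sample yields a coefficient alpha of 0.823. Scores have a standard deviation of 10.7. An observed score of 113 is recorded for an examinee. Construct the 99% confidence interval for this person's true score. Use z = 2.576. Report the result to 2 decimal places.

[101.40, 124.60]

SEM = 10.7000×√(1 − 0.8230) ≈ 4.5016
Margin = 2.576 × 4.5016 ≈ 11.5962
99% CI: 113 ± 11.5962 = [101.4038, 124.5962]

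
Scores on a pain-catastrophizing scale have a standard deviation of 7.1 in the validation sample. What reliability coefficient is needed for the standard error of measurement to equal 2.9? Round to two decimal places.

Required reliability = 1 − (SEM/SD)² = 1 − 0.16683 ≈ 0.83317

0.83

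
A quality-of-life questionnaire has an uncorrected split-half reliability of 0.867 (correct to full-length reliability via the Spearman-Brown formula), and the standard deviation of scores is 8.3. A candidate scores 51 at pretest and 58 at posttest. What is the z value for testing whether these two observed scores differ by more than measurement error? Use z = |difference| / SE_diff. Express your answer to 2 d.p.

r_full = 2·0.867 / (1 + 0.867) ≃ 0.9288
The standard error of measurement is 8.3000×√(1 − 0.9288) ≃ 8.3000×0.2669 ≃ 2.2153.
Standard error of the difference = 2.2153·√2 ≃ 3.1329
z = |51 − 58| / 3.1329 = 7 / 3.1329 ≃ 2.2344

2.23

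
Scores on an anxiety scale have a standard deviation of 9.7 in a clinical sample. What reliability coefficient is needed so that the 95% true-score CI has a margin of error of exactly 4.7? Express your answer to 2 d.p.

0.94

SEM needed = half-width / z = 4.7/1.96 ≃ 2.398
r = 1 − (2.398/9.7)² ≃ 1 − 0.061 ≃ 0.939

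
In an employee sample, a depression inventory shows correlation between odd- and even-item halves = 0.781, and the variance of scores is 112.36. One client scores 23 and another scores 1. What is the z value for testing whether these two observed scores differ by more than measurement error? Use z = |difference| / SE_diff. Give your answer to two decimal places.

4.19

SD = √112.36 ≈ 10.600
Full-length reliability (Spearman-Brown) = 2(0.781)/(1+0.781) ≈ 0.877
The standard error of measurement is 10.600×√(1 − 0.877) ≈ 10.600×0.351 ≈ 3.717.
SE_diff = SEM × √2 ≈ 3.717 × 1.414 ≈ 5.257
z = 22 / 5.257 ≈ 4.185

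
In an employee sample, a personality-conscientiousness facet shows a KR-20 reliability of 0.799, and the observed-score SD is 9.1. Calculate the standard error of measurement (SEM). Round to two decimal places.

4.08

SEM = 9.1000×√(1 − 0.7990) ≈ 4.0798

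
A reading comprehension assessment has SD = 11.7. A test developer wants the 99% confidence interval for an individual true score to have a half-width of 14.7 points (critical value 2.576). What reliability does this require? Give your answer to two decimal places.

SEM needed = half-width / z = 14.7/2.576 ≃ 5.7065
r = 1 − (SEM / SD)² = 1 − (5.7065 / 11.7)² ≃ 1 − 0.2379 ≃ 0.7621

0.76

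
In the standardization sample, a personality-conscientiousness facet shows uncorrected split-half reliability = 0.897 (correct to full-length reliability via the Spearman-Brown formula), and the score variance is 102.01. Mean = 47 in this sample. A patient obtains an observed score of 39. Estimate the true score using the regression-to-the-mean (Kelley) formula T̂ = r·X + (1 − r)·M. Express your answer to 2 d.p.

Full-length reliability (Spearman-Brown) = 2(0.897)/(1+0.897) ≈ 0.9457
T̂ = 0.9457(39) + 0.0543(47) ≈ 39.4344

39.43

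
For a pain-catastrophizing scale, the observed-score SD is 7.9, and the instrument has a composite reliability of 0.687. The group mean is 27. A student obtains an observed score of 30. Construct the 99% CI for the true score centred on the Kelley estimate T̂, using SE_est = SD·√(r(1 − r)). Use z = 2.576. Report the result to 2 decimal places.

[19.62, 38.50]

Estimated true score = 0.6870*30 + (1 − 0.6870)*27 ≃ 29.0610
SE_est = 7.9000·√[r(1 − r)] ≃ 3.6633
CI = 29.0610 ± 2.576 * 3.6633 → [19.6242, 38.4978]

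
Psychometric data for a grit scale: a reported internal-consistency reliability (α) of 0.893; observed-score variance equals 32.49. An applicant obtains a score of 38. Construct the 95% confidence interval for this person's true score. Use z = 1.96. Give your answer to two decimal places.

SD = √32.49 = 5.7000
SEM = 5.7000 · √(1 − 0.8930) = 5.7000 · √0.1070 ≃ 5.7000 · 0.3271 ≃ 1.8645
Margin = 1.96 · 1.8645 ≃ 3.6545
Interval: (34.3455, 41.6545)

[34.35, 41.65]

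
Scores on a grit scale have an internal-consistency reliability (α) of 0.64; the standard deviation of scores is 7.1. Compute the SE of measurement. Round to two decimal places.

4.26

SEM = 7.1000 × √(1 − 0.6400) = 7.1000 × √0.3600 ≈ 7.1000 × 0.6000 ≈ 4.2600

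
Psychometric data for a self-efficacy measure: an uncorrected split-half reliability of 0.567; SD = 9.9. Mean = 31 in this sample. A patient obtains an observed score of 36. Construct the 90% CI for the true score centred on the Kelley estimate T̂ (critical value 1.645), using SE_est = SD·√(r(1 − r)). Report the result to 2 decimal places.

[27.34, 41.90]

r_full = 2·0.567 / (1 + 0.567) ≈ 0.724
T̂ = 0.724(36) + 0.276(31) ≈ 34.618
SE_est = SD * √(r(1 − r)) = 9.900 * √0.200 ≈ 9.900 * 0.447 ≈ 4.427
CI = 34.618 ± 1.645 * 4.427 → [27.336, 41.901]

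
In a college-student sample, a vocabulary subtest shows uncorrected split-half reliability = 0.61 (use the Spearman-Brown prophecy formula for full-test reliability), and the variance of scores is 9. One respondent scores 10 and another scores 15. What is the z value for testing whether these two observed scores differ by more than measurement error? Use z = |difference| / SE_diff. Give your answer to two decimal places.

SD = √9 = 3.0000
Full-length reliability (Spearman-Brown) = 2(0.61)/(1+0.61) ≈ 0.7578
SEM = 3.0000·√(1 − 0.7578) ≈ 1.4765
Standard error of the difference = 1.4765·√2 ≈ 2.0881
z = |10 − 15| / 2.0881 = 5 / 2.0881 ≈ 2.3945

2.39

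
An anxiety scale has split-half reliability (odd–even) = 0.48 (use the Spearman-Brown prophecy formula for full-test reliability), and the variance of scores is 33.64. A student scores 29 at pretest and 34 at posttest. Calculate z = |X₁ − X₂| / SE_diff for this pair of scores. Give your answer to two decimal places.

1.03

SD = √33.64 = 5.8000
Full-length reliability (Spearman-Brown) = 2(0.48)/(1+0.48) ≈ 0.6486
SEM = 5.8000*√(1 − 0.6486) ≈ 3.4379
SE_diff = √2 * SEM ≈ 4.8620
z = 5 / 4.8620 ≈ 1.0284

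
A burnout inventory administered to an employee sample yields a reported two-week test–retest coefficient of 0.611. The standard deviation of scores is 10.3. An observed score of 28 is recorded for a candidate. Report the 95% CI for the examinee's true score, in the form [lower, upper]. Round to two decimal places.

[15.41, 40.59]

SEM = 10.3000*√(1 − 0.6110) ≈ 6.4241
1.96 * SEM ≈ 12.5912
CI = 28 ± 12.5912 → [15.4088, 40.5912]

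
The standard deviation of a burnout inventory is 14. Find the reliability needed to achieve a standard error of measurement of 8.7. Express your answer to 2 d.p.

r = 1 − (8.700/14)² ≈ 1 − 0.386 ≈ 0.614

0.61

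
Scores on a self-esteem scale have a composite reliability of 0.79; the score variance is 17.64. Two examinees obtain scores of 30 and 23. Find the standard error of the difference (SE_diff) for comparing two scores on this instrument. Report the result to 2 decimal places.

2.72

σ = 17.64^(1/2) = 4.2000
The standard error of measurement is 4.2000×√(1 − 0.7900) ≈ 4.2000×0.4583 ≈ 1.9247.
Standard error of the difference = 1.9247·√2 ≈ 2.7219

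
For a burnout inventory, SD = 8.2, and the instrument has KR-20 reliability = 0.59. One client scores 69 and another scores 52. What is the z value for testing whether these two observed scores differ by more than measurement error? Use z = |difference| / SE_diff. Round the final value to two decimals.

2.29

SEM = 8.2000*√(1 − 0.5900) ≃ 5.2506
Standard error of the difference = 5.2506·√2 ≃ 7.4254
z = |69 − 52| / 7.4254 = 17 / 7.4254 ≃ 2.2894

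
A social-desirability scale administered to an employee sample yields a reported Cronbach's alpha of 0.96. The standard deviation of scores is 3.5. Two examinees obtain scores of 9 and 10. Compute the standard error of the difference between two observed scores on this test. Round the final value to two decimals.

SEM = 3.5000 * √(1 − 0.9600) = 3.5000 * √0.0400 ≈ 3.5000 * 0.2000 ≈ 0.7000
SE_diff = √2 * SEM ≈ 0.9899

0.99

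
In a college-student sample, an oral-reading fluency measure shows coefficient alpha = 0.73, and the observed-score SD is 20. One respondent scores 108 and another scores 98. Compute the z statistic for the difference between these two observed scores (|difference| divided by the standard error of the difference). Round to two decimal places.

0.68

SEM = 20.0000 * √(1 − 0.7300) = 20.0000 * √0.2700 ≈ 20.0000 * 0.5196 ≈ 10.3923
SE_diff = SEM * √2 ≈ 10.3923 * 1.4142 ≈ 14.6969
z = 10 / 14.6969 ≈ 0.6804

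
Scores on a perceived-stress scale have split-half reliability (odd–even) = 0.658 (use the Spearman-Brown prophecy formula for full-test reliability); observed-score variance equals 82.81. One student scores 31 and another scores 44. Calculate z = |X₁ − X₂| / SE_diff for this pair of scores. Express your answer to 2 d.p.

SD = √82.81 = 9.100
r_full = 2·0.658 / (1 + 0.658) ≈ 0.794
SEM = 9.100 × √(1 − 0.794) = 9.100 × √0.206 ≈ 9.100 × 0.454 ≈ 4.133
SE_diff = SEM × √2 ≈ 4.133 × 1.414 ≈ 5.845
z = |31 − 44| / 5.845 = 13 / 5.845 ≈ 2.224

2.22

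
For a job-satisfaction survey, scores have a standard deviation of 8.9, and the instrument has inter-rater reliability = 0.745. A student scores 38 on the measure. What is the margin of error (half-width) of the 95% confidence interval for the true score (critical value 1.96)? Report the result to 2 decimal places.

8.81

SEM = 8.90000 × √(1 − 0.74500) = 8.90000 × √0.25500 ≈ 8.90000 × 0.50498 ≈ 4.49428
Half-width = 1.96×4.49428 ≈ 8.80879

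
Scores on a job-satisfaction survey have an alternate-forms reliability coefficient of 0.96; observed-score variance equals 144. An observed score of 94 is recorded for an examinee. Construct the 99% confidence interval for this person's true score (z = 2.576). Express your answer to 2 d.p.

SD = √144 ≈ 12.00000
SEM = 12.00000 · √(1 − 0.96000) = 12.00000 · √0.04000 ≈ 12.00000 · 0.20000 ≈ 2.40000
Half-width = 2.576·2.40000 ≈ 6.18240
CI = 94 ± 6.18240 → [87.81760, 100.18240]

[87.82, 100.18]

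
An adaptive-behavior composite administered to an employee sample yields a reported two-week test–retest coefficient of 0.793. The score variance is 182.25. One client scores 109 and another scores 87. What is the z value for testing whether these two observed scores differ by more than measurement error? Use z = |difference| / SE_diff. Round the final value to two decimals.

SD = √182.25 = 13.50000
SEM = 13.50000·√(1 − 0.79300) ≈ 6.14213
Standard error of the difference = 6.14213·√2 ≈ 8.68628
z = 22 / 8.68628 ≈ 2.53273

2.53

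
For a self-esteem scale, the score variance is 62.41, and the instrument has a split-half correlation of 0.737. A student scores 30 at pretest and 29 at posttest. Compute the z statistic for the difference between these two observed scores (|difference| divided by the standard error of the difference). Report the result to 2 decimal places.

σ = 62.41^(1/2) = 7.9000
r_full = 2·0.737 / (1 + 0.737) ≈ 0.8486
The standard error of measurement is 7.9000*√(1 − 0.8486) ≈ 7.9000*0.3891 ≈ 3.0740.
SE_diff = √2 * SEM ≈ 4.3473
z = 1 / 4.3473 ≈ 0.2300

0.23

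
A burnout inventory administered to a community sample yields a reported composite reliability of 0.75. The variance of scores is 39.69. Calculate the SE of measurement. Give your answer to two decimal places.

3.15

σ = 39.69^(1/2) = 6.300
SEM = 6.300 · √(1 − 0.750) = 6.300 · √0.250 ≃ 6.300 · 0.500 ≃ 3.150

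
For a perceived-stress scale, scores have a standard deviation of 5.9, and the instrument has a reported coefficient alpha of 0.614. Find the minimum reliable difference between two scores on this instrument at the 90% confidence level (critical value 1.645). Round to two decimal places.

8.53

SEM = 5.9000×√(1 − 0.6140) ≈ 3.6656
Standard error of the difference = 3.6656·√2 ≈ 5.1839
Minimum reliable difference = 1.645 × SE_diff ≈ 1.645 × 5.1839 ≈ 8.5276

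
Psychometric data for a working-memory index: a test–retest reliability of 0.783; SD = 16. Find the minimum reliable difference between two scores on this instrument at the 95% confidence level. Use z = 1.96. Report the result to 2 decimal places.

20.66

The standard error of measurement is 16.000*√(1 − 0.783) ≈ 16.000*0.466 ≈ 7.453.
Standard error of the difference = 7.453·√2 ≈ 10.541
Minimum reliable difference = 1.96 * SE_diff ≈ 1.96 * 10.541 ≈ 20.660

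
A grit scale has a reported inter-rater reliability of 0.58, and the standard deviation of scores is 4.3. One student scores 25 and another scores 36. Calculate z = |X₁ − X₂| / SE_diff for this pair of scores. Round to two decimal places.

SEM = 4.3000 × √(1 − 0.5800) = 4.3000 × √0.4200 ≈ 4.3000 × 0.6481 ≈ 2.7867
SE_diff = SEM × √2 ≈ 2.7867 × 1.4142 ≈ 3.9410
z = 11 / 3.9410 ≈ 2.7912

2.79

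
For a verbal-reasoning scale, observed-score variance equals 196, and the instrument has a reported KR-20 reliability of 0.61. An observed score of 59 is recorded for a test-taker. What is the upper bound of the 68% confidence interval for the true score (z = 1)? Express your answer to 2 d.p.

SD = √196 = 14.000
The standard error of measurement is 14.000*√(1 − 0.610) ≈ 14.000*0.624 ≈ 8.743.
Margin = 1 * 8.743 ≈ 8.743
Upper limit = 59 + 8.743 ≈ 67.743

67.74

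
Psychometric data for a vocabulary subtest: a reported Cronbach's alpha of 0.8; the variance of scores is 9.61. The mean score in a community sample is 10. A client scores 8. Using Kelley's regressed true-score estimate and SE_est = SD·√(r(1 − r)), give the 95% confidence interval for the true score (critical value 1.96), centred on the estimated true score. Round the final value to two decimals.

[5.97, 10.83]

σ = 9.61^(1/2) = 3.1000
T̂ = 0.8000(8) + 0.2000(10) ≈ 8.4000
SE_est = SD · √(r(1 − r)) = 3.1000 · √0.1600 ≈ 3.1000 · 0.4000 ≈ 1.2400
95% CI: 8.4000 ± 2.4304 ≈ (5.9696, 10.8304)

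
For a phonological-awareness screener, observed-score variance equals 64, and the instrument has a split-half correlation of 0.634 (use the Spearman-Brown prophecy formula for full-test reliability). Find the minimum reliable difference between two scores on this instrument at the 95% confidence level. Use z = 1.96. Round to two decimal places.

10.49

σ = 64^(1/2) = 8.0000
r_full = 2·0.634 / (1 + 0.634) ≈ 0.7760
SEM = 8.0000 * √(1 − 0.7760) = 8.0000 * √0.2240 ≈ 8.0000 * 0.4733 ≈ 3.7862
SE_diff = SEM * √2 ≈ 3.7862 * 1.4142 ≈ 5.3545
Minimum reliable difference = 1.96 * SE_diff ≈ 1.96 * 5.3545 ≈ 10.4948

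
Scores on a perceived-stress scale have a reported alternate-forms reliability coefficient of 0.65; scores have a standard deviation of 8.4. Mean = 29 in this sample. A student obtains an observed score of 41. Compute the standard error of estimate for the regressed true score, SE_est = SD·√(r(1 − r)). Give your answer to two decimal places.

SE_est = 8.400·√[r(1 − r)] ≈ 4.007

4.01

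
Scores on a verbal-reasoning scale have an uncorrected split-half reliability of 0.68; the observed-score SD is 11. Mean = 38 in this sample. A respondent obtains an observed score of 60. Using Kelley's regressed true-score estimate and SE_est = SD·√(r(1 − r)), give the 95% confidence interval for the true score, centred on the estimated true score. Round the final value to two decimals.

[47.34, 64.28]

Full-length reliability (Spearman-Brown) = 2(0.68)/(1+0.68) ≃ 0.810
T̂ = 0.810(60) + 0.190(38) ≃ 55.810
SE_est = 11.000·√[r(1 − r)] ≃ 4.319
95% CI: 55.810 ± 8.466 ≃ (47.343, 64.276)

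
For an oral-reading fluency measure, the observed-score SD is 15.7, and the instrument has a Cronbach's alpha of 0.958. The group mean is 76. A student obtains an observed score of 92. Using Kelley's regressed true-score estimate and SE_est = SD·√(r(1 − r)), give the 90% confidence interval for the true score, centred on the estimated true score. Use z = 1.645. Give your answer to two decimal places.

T̂ = r·X + (1 − r)·M = 0.958×92 + 0.042×76 = 88.136 + 3.192 ≃ 91.328
SE_est = SD × √(r(1 − r)) = 15.700 × √0.040 ≃ 15.700 × 0.201 ≃ 3.149
90% CI: 91.328 ± 5.181 ≃ (86.147, 96.509)

[86.15, 96.51]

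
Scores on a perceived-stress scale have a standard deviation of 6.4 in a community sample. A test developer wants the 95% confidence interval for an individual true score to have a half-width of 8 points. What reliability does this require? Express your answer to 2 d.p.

SEM needed = half-width / z = 8/1.96 ≈ 4.082
r = 1 − (4.082/6.4)² ≈ 1 − 0.407 ≈ 0.593

0.59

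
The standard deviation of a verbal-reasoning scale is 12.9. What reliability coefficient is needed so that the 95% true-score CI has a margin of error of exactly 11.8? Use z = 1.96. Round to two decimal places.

Required SEM = 11.8 / 1.96 ≃ 6.020
r = 1 − (6.020/12.9)² ≃ 1 − 0.218 ≃ 0.782

0.78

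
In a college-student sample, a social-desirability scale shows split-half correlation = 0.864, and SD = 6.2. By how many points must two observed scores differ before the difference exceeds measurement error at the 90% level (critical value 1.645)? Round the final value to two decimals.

3.90

r_full = 2·0.864 / (1 + 0.864) ≈ 0.927
SEM = 6.200 × √(1 − 0.927) = 6.200 × √0.073 ≈ 6.200 × 0.270 ≈ 1.675
Standard error of the difference = 1.675·√2 ≈ 2.368
Smallest detectable difference = 1.645×2.368 ≈ 3.896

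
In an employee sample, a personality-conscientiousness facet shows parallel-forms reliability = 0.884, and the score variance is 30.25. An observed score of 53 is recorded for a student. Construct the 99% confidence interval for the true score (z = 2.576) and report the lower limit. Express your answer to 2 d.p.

SD = √30.25 = 5.5000
SEM = 5.5000*√(1 − 0.8840) ≈ 1.8732
Half-width = 2.576*1.8732 ≈ 4.8254
Lower bound: 53 − 4.8254 = 48.1746

48.17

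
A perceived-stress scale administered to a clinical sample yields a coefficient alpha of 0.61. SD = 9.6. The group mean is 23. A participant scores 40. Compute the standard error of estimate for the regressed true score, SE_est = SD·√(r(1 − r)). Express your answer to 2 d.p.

SE_est = 9.60000×√(0.61000×0.39000) ≈ 4.68240

4.68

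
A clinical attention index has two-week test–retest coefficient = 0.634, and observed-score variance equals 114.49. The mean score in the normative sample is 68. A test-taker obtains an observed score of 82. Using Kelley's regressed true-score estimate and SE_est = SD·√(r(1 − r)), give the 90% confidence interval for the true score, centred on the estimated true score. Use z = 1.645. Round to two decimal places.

SD = √114.49 = 10.7000
T̂ = r·X + (1 − r)·M = 0.6340×82 + 0.3660×68 = 51.9880 + 24.8880 ≃ 76.8760
SE_est = 10.7000×√(0.6340×0.3660) ≃ 5.1543
90% CI: 76.8760 ± 8.4788 ≃ (68.3972, 85.3548)

[68.40, 85.35]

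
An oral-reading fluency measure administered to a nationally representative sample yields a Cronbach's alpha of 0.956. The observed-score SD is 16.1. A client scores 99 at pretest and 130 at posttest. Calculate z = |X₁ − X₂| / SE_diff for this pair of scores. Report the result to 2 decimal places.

6.49

The standard error of measurement is 16.100·√(1 − 0.956) ≈ 16.100·0.210 ≈ 3.377.
Standard error of the difference = 3.377·√2 ≈ 4.776
z = 31 / 4.776 ≈ 6.491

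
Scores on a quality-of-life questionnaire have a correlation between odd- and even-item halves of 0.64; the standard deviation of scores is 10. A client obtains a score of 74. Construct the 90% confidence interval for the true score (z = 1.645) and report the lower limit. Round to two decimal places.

66.29

r_full = 2·0.64 / (1 + 0.64) ≈ 0.7805
SEM = 10.0000 · √(1 − 0.7805) = 10.0000 · √0.2195 ≈ 10.0000 · 0.4685 ≈ 4.6852
1.645 · SEM ≈ 7.7072
Lower limit = 74 − 7.7072 ≈ 66.2928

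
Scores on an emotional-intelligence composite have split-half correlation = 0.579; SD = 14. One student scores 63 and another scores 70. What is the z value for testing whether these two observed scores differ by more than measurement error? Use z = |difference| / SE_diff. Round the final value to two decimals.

r_full = 2·0.579 / (1 + 0.579) ≃ 0.7334
SEM = 14.0000 · √(1 − 0.7334) = 14.0000 · √0.2666 ≃ 14.0000 · 0.5164 ≃ 7.2290
SE_diff = SEM · √2 ≃ 7.2290 · 1.4142 ≃ 10.2233
z = 7 / 10.2233 ≃ 0.6847

0.68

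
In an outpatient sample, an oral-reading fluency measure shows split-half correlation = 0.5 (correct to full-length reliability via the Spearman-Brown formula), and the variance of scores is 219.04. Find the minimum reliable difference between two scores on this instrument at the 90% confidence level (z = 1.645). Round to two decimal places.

SD = √219.04 = 14.8000
Spearman-Brown: r = 2(0.5) / (1 + 0.5) = 1.0000 / 1.5000 ≈ 0.6667
SEM = 14.8000 · √(1 − 0.6667) = 14.8000 · √0.3333 ≈ 14.8000 · 0.5774 ≈ 8.5448
Standard error of the difference = 8.5448·√2 ≈ 12.0841
Smallest detectable difference = 1.645·12.0841 ≈ 19.8784

19.88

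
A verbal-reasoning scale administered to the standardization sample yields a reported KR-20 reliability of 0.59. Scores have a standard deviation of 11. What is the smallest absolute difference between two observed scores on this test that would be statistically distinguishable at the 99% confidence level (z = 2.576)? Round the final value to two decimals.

25.66

The standard error of measurement is 11.000×√(1 − 0.590) ≈ 11.000×0.640 ≈ 7.043.
SE_diff = SEM × √2 ≈ 7.043 × 1.414 ≈ 9.961
Minimum reliable difference = 2.576 × SE_diff ≈ 2.576 × 9.961 ≈ 25.659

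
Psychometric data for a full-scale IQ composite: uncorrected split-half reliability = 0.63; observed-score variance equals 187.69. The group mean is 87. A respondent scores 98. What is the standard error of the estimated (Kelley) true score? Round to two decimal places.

5.74

SD = √187.69 ≈ 13.700
Spearman-Brown: r = 2(0.63) / (1 + 0.63) = 1.260 / 1.630 ≈ 0.773
SE_est = 13.700·√[r(1 − r)] ≈ 5.739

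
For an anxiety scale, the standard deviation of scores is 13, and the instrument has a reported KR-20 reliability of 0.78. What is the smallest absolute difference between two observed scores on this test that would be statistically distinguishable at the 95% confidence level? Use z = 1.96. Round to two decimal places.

16.90

The standard error of measurement is 13.000·√(1 − 0.780) ≈ 13.000·0.469 ≈ 6.098.
Standard error of the difference = 6.098·√2 ≈ 8.623
Smallest detectable difference = 1.96·8.623 ≈ 16.902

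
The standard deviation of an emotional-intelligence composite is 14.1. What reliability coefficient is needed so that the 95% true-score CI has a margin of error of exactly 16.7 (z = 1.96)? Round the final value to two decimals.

SEM needed = half-width / z = 16.7/1.96 ≈ 8.5204
Required reliability = 1 − (SEM/SD)² = 1 − 0.3652 ≈ 0.6348

0.63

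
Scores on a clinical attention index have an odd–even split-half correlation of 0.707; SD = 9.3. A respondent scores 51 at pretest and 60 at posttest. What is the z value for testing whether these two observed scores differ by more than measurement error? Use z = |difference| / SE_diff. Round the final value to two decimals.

1.65

Spearman-Brown: r = 2(0.707) / (1 + 0.707) = 1.4140 / 1.7070 ≈ 0.8284
SEM = 9.3000·√(1 − 0.8284) ≈ 3.8530
Standard error of the difference = 3.8530·√2 ≈ 5.4490
z = 9 / 5.4490 ≈ 1.6517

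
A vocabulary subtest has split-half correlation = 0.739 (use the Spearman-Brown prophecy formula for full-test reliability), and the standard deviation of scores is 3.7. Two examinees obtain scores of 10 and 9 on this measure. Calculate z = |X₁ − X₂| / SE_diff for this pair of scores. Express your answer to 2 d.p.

Full-length reliability (Spearman-Brown) = 2(0.739)/(1+0.739) ≃ 0.84991
SEM = 3.70000·√(1 − 0.84991) ≃ 1.43342
Standard error of the difference = 1.43342·√2 ≃ 2.02716
z = |10 − 9| / 2.02716 = 1 / 2.02716 ≃ 0.49330

0.49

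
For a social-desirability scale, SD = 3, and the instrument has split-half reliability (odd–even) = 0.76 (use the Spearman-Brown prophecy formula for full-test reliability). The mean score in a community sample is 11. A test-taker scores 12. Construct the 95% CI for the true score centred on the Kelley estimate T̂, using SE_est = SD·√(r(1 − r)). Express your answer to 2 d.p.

Spearman-Brown: r = 2(0.76) / (1 + 0.76) = 1.520 / 1.760 ≈ 0.864
Estimated true score = 0.864*12 + (1 − 0.864)*11 ≈ 11.864
SE_est = 3.000·√[r(1 − r)] ≈ 1.030
95% CI: 11.864 ± 2.018 ≈ (9.846, 13.882)

[9.85, 13.88]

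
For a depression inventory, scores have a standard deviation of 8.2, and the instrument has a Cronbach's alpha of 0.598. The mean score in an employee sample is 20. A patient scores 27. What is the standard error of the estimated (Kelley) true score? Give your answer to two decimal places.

SE_est = SD × √(r(1 − r)) = 8.2000 × √0.2404 ≈ 8.2000 × 0.4903 ≈ 4.0205

4.02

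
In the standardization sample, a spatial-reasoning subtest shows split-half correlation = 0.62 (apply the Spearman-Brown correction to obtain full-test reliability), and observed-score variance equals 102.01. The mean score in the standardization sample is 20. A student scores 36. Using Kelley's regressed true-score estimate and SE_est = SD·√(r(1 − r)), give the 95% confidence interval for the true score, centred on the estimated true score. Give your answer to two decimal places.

[23.86, 40.64]

σ = 102.01^(1/2) = 10.100
Spearman-Brown: r = 2(0.62) / (1 + 0.62) = 1.240 / 1.620 ≈ 0.765
Estimated true score = 0.765×36 + (1 − 0.765)×20 ≈ 32.247
SE_est = SD × √(r(1 − r)) = 10.100 × √0.180 ≈ 10.100 × 0.424 ≈ 4.280
95% CI: 32.247 ± 8.388 ≈ (23.859, 40.635)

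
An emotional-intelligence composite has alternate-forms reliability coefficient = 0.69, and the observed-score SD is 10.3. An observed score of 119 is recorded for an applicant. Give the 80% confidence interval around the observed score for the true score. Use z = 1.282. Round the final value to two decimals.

[111.65, 126.35]

SEM = 10.300 × √(1 − 0.690) = 10.300 × √0.310 ≈ 10.300 × 0.557 ≈ 5.735
1.282 × SEM ≈ 7.352
Interval: (111.648, 126.352)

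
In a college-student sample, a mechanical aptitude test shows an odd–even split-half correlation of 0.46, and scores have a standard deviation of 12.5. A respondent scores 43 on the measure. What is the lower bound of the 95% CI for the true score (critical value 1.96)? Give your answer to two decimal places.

Spearman-Brown: r = 2(0.46) / (1 + 0.46) = 0.920 / 1.460 ≈ 0.630
SEM = 12.500×√(1 − 0.630) ≈ 7.602
Half-width = 1.96×7.602 ≈ 14.900
Lower limit = 43 − 14.900 ≈ 28.100

28.10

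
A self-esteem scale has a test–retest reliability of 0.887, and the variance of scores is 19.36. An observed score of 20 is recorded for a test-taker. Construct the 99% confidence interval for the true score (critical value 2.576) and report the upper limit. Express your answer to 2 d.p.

SD = √19.36 ≈ 4.4000
SEM = 4.4000 × √(1 − 0.8870) = 4.4000 × √0.1130 ≈ 4.4000 × 0.3362 ≈ 1.4791
Margin = 2.576 × 1.4791 ≈ 3.8101
Upper limit = 20 + 3.8101 ≈ 23.8101

23.81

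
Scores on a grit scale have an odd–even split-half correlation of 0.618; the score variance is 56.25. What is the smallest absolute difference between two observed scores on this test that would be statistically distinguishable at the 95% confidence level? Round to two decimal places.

SD = √56.25 = 7.500
r_full = 2·0.618 / (1 + 0.618) ≃ 0.764
The standard error of measurement is 7.500*√(1 − 0.764) ≃ 7.500*0.486 ≃ 3.644.
Standard error of the difference = 3.644·√2 ≃ 5.154
Minimum reliable difference = 1.96 * SE_diff ≃ 1.96 * 5.154 ≃ 10.101

10.10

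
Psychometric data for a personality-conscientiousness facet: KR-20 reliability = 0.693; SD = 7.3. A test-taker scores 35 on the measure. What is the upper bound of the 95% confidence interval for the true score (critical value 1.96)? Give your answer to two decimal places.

SEM = 7.300·√(1 − 0.693) ≈ 4.045
Margin = 1.96 · 4.045 ≈ 7.928
Upper bound: 35 + 7.928 = 42.928

42.93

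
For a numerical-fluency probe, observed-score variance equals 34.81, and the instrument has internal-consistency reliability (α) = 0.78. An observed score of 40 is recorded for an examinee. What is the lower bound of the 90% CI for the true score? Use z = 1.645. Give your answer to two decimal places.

SD = √34.81 = 5.9000
The standard error of measurement is 5.9000×√(1 − 0.7800) ≈ 5.9000×0.4690 ≈ 2.7673.
1.645 × SEM ≈ 4.5523
Lower bound: 40 − 4.5523 = 35.4477

35.45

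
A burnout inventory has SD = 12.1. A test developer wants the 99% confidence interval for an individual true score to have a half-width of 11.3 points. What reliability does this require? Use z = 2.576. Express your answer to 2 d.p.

0.87

SEM needed = half-width / z = 11.3/2.576 ≈ 4.3866
r = 1 − (SEM / SD)² = 1 − (4.3866 / 12.1)² ≈ 1 − 0.1314 ≈ 0.8686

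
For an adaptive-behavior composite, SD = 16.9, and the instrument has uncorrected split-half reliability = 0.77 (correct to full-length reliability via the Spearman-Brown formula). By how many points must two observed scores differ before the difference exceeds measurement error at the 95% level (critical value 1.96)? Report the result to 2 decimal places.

Spearman-Brown: r = 2(0.77) / (1 + 0.77) = 1.5400 / 1.7700 ≃ 0.8701
SEM = 16.9000·√(1 − 0.8701) ≃ 6.0921
SE_diff = SEM · √2 ≃ 6.0921 · 1.4142 ≃ 8.6155
Minimum reliable difference = 1.96 · SE_diff ≃ 1.96 · 8.6155 ≃ 16.8863

16.89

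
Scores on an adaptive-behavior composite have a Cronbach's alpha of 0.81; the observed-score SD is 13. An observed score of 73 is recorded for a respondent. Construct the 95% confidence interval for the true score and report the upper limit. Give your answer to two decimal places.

84.11

The standard error of measurement is 13.00000·√(1 − 0.81000) ≈ 13.00000·0.43589 ≈ 5.66657.
Margin = 1.96 · 5.66657 ≈ 11.10647
Upper bound: 73 + 11.10647 = 84.10647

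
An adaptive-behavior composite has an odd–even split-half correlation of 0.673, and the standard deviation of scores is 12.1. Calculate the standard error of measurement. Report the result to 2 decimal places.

5.35

r_full = 2·0.673 / (1 + 0.673) ≈ 0.805
SEM = 12.100×√(1 − 0.805) ≈ 5.349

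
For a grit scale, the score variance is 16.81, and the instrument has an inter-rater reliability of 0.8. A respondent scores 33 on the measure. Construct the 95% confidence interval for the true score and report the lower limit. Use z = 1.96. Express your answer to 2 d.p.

σ = 16.81^(1/2) = 4.10000
SEM = 4.10000 * √(1 − 0.80000) = 4.10000 * √0.20000 ≈ 4.10000 * 0.44721 ≈ 1.83358
1.96 * SEM ≈ 3.59381
Lower bound: 33 − 3.59381 = 29.40619

29.41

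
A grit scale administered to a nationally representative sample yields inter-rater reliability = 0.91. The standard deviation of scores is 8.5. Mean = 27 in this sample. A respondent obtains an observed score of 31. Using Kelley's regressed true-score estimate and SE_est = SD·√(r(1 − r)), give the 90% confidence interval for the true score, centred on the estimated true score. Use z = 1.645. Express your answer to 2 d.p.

T̂ = 0.91000(31) + 0.09000(27) ≈ 30.64000
SE_est = SD · √(r(1 − r)) = 8.50000 · √0.08190 ≈ 8.50000 · 0.28618 ≈ 2.43254
90% CI: 30.64000 ± 4.00154 ≈ (26.63846, 34.64154)

[26.64, 34.64]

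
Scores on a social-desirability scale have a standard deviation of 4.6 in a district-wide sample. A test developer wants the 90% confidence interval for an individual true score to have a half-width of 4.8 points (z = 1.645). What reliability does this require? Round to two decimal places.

0.60

SEM needed = half-width / z = 4.8/1.645 ≈ 2.91793
Required reliability = 1 − (SEM/SD)² = 1 − 0.40238 ≈ 0.59762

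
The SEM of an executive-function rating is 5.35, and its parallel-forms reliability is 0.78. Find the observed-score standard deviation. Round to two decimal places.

11.41

SD = 5.35 / √(1 − 0.78) ≈ 11.406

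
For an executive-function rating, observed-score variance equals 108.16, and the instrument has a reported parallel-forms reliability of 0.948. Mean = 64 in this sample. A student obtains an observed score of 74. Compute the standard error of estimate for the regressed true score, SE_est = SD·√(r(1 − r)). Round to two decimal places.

SD = √108.16 ≈ 10.400
SE_est = 10.400·√[r(1 − r)] ≈ 2.309

2.31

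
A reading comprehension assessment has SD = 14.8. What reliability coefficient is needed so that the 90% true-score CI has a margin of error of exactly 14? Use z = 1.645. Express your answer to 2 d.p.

SEM needed = half-width / z = 14/1.645 ≈ 8.5106
r = 1 − (SEM / SD)² = 1 − (8.5106 / 14.8)² ≈ 1 − 0.3307 ≈ 0.6693

0.67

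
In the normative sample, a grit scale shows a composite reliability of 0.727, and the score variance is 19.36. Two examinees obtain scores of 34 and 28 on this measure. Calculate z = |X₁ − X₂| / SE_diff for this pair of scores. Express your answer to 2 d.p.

1.85

SD = √19.36 ≈ 4.40000
The standard error of measurement is 4.40000·√(1 − 0.72700) ≈ 4.40000·0.52249 ≈ 2.29897.
Standard error of the difference = 2.29897·√2 ≈ 3.25124
z = |34 − 28| / 3.25124 = 6 / 3.25124 ≈ 1.84545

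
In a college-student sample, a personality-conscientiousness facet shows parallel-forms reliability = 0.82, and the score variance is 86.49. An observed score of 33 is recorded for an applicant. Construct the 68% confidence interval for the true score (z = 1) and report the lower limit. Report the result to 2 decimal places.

σ = 86.49^(1/2) = 9.30000
The standard error of measurement is 9.30000·√(1 − 0.82000) ≈ 9.30000·0.42426 ≈ 3.94566.
1 · SEM ≈ 3.94566
Lower limit = 33 − 3.94566 ≈ 29.05434

29.05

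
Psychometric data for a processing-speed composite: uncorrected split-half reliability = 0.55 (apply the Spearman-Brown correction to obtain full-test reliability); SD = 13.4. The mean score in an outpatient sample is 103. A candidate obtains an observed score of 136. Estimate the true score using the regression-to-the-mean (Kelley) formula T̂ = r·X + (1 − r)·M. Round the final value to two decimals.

Spearman-Brown: r = 2(0.55) / (1 + 0.55) = 1.10000 / 1.55000 ≈ 0.70968
T̂ = 0.70968(136) + 0.29032(103) ≈ 126.41935

126.42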